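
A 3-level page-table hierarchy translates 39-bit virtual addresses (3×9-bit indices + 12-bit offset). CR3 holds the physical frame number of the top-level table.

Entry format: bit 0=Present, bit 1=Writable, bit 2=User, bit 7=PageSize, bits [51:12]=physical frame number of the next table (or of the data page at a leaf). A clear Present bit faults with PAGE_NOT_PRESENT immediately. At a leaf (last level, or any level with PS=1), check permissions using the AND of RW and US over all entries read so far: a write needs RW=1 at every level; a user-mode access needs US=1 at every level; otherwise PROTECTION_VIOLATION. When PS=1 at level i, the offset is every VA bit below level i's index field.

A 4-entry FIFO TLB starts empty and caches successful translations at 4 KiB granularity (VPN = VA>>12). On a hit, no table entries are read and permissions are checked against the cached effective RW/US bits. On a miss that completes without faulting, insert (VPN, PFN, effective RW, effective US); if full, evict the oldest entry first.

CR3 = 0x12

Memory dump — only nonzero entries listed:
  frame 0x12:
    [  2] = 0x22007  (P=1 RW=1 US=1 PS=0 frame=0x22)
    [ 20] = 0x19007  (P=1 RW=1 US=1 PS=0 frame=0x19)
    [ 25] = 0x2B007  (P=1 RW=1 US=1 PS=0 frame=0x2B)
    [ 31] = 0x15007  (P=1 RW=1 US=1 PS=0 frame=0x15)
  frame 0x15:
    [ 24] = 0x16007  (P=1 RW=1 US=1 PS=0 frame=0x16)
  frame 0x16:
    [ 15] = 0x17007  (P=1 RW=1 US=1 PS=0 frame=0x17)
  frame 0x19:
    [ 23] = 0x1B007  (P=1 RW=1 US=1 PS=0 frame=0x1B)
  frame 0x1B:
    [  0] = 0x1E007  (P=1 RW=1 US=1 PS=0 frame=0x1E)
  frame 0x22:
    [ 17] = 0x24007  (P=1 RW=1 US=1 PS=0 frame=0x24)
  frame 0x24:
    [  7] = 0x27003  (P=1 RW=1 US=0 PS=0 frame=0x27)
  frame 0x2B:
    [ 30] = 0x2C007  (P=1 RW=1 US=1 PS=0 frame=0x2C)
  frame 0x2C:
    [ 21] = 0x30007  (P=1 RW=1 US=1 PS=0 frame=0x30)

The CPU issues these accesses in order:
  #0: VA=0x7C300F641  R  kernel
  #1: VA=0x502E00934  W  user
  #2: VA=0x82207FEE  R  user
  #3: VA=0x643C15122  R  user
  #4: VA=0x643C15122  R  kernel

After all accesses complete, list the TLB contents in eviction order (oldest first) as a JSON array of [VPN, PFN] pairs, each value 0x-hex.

Per-access translation:
#0 VA=0x7C300F641 (r,kernel):
  L0 @0x12[31] → 0x15007  P=1,RW=1,US=1,PS=0
  L1 @0x15[24] → 0x16007  P=1,RW=1,US=1,PS=0
  L2 @0x16[15] → 0x17007  P=1,RW=1,US=1,PS=0
  → PA=0x17641  (3 entries read)
#1 VA=0x502E00934 (w,user):
  L0 @0x12[20] → 0x19007  P=1,RW=1,US=1,PS=0
  L1 @0x19[23] → 0x1B007  P=1,RW=1,US=1,PS=0
  L2 @0x1B[0] → 0x1E007  P=1,RW=1,US=1,PS=0
  → PA=0x1E934  (3 entries read)
#2 VA=0x82207FEE (r,user):
  L0 @0x12[2] → 0x22007  P=1,RW=1,US=1,PS=0
  L1 @0x22[17] → 0x24007  P=1,RW=1,US=1,PS=0
  L2 @0x24[7] → 0x27003  P=1,RW=1,US=0,PS=0
  → PROTECTION_VIOLATION  (3 entries read)
#3 VA=0x643C15122 (r,user):
  L0 @0x12[25] → 0x2B007  P=1,RW=1,US=1,PS=0
  L1 @0x2B[30] → 0x2C007  P=1,RW=1,US=1,PS=0
  L2 @0x2C[21] → 0x30007  P=1,RW=1,US=1,PS=0
  → PA=0x30122  (3 entries read)
#4 VA=0x643C15122 (r,kernel):
  TLB hit vpn=0x643C15 → PA=0x30122

TLB: [["0x7C300F", "0x17"], ["0x502E00", "0x1E"], ["0x643C15", "0x30"]]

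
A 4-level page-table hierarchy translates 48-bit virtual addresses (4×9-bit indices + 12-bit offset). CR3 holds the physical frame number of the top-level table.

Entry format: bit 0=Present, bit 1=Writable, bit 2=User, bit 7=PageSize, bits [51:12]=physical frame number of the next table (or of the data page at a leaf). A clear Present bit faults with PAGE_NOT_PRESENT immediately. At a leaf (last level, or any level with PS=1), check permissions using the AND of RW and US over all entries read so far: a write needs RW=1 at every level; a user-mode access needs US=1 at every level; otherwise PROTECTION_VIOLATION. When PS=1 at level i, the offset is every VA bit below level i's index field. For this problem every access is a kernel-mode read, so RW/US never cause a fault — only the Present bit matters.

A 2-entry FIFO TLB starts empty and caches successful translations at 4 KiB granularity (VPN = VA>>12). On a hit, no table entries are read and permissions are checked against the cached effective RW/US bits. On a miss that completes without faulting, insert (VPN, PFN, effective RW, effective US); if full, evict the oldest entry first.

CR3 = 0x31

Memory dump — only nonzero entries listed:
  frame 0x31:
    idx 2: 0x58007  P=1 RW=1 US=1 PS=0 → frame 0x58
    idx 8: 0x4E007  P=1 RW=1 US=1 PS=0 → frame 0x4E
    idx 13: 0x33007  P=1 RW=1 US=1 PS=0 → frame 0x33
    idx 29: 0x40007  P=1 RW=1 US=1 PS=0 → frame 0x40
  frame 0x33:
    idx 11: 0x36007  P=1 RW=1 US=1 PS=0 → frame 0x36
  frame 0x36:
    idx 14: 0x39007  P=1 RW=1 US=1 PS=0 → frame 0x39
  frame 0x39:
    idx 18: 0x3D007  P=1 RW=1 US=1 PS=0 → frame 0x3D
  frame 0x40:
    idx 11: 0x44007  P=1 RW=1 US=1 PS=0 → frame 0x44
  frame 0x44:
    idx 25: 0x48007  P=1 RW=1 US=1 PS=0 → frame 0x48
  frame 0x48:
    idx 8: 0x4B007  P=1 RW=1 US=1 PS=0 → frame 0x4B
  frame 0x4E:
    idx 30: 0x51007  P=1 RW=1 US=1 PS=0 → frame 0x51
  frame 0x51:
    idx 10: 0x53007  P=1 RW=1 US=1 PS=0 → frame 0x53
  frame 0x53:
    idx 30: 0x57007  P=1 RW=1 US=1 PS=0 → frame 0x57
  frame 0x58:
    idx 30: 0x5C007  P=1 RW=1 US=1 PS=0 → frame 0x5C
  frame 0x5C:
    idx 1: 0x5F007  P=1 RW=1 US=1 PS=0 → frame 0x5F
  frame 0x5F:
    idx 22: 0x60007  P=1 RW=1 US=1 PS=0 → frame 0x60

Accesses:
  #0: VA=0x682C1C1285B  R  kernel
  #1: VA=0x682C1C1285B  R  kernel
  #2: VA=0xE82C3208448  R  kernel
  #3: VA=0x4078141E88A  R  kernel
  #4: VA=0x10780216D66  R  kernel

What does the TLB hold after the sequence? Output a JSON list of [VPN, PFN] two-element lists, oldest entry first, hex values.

Trace:
#0 VA=0x682C1C1285B (r,kernel):
  L0 @0x31[13] → 0x33007  P=1,RW=1,US=1,PS=0
  L1 @0x33[11] → 0x36007  P=1,RW=1,US=1,PS=0
  L2 @0x36[14] → 0x39007  P=1,RW=1,US=1,PS=0
  L3 @0x39[18] → 0x3D007  P=1,RW=1,US=1,PS=0
  → PA=0x3D85B  (4 entries read)
#1 VA=0x682C1C1285B (r,kernel):
  TLB hit vpn=0x682C1C12 → PA=0x3D85B
#2 VA=0xE82C3208448 (r,kernel):
  L0 @0x31[29] → 0x40007  P=1,RW=1,US=1,PS=0
  L1 @0x40[11] → 0x44007  P=1,RW=1,US=1,PS=0
  L2 @0x44[25] → 0x48007  P=1,RW=1,US=1,PS=0
  L3 @0x48[8] → 0x4B007  P=1,RW=1,US=1,PS=0
  → PA=0x4B448  (4 entries read)
#3 VA=0x4078141E88A (r,kernel):
  L0 @0x31[8] → 0x4E007  P=1,RW=1,US=1,PS=0
  L1 @0x4E[30] → 0x51007  P=1,RW=1,US=1,PS=0
  L2 @0x51[10] → 0x53007  P=1,RW=1,US=1,PS=0
  L3 @0x53[30] → 0x57007  P=1,RW=1,US=1,PS=0
  → PA=0x5788A  (4 entries read)
#4 VA=0x10780216D66 (r,kernel):
  L0 @0x31[2] → 0x58007  P=1,RW=1,US=1,PS=0
  L1 @0x58[30] → 0x5C007  P=1,RW=1,US=1,PS=0
  L2 @0x5C[1] → 0x5F007  P=1,RW=1,US=1,PS=0
  L3 @0x5F[22] → 0x60007  P=1,RW=1,US=1,PS=0
  → PA=0x60D66  (4 entries read)

TLB: [["0x4078141E", "0x57"], ["0x10780216", "0x60"]]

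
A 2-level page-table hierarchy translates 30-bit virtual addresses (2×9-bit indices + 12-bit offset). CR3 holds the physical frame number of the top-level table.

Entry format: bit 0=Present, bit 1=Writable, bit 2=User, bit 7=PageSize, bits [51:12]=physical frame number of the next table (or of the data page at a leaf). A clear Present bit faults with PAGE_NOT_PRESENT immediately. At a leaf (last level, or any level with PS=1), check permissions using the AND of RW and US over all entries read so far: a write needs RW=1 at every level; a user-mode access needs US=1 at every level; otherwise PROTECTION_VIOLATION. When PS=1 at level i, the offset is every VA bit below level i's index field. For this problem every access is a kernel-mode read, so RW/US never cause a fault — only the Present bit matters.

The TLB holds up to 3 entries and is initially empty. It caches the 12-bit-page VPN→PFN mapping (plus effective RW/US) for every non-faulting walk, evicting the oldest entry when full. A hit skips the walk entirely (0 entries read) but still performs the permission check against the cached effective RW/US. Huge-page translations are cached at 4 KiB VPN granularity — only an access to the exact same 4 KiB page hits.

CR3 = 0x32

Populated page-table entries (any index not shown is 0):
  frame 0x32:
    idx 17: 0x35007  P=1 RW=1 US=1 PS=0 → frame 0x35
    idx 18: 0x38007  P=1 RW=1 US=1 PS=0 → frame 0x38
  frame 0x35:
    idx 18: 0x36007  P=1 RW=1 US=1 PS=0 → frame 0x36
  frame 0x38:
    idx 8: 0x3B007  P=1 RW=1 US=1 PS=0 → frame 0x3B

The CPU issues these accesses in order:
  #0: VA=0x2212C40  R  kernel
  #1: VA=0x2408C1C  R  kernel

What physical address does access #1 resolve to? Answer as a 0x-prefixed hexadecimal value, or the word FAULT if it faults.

Walk each access:
#0 VA=0x2212C40 (r,kernel):
  lvl0: tbl 0x32, slot 17 ⇒ 0x35007 (P1/RW1/US1/PS0)
  lvl1: tbl 0x35, slot 18 ⇒ 0x36007 (P1/RW1/US1/PS0)
  → PA=0x36C40  (2 entries read)
#1 VA=0x2408C1C (r,kernel):
  lvl0: tbl 0x32, slot 18 ⇒ 0x38007 (P1/RW1/US1/PS0)
  lvl1: tbl 0x38, slot 8 ⇒ 0x3B007 (P1/RW1/US1/PS0)
  → PA=0x3BC1C  (2 entries read)

Access #1 PA: 0x3BC1C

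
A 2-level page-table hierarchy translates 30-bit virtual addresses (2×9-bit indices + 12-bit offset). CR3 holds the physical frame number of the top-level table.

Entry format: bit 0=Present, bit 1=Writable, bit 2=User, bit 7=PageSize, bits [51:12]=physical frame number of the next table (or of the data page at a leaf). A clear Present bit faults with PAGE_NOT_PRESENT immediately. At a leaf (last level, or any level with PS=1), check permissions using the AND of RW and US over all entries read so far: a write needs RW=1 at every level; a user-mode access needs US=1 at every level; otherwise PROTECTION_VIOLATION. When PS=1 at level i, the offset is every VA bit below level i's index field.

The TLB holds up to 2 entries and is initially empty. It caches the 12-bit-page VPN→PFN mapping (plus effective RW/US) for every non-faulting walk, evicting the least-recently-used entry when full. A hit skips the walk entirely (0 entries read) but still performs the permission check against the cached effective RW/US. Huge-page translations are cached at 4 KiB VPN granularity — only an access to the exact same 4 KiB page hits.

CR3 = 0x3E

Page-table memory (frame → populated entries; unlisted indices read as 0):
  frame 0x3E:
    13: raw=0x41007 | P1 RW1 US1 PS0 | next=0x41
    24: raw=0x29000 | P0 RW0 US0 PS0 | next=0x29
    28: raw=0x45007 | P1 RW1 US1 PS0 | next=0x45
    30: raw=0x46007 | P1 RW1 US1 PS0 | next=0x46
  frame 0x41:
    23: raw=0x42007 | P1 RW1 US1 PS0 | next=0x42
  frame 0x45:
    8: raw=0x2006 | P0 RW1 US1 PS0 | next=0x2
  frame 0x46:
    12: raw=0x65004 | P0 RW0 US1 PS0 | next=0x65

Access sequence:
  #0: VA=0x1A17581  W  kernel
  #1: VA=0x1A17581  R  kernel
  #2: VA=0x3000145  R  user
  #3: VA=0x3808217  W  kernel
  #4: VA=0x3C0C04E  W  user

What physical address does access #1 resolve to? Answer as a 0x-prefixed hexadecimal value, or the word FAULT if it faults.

Trace:
#0 VA=0x1A17581 (w,kernel):
  [0] read 0x3E idx=13: raw=0x41007 flags P=1 W=1 U=1 S=0
  [1] read 0x41 idx=23: raw=0x42007 flags P=1 W=1 U=1 S=0
  → PA=0x42581  (2 entries read)
#1 VA=0x1A17581 (r,kernel):
  TLB hit vpn=0x1A17 → PA=0x42581
#2 VA=0x3000145 (r,user):
  [0] read 0x3E idx=24: raw=0x29000 flags P=0 W=0 U=0 S=0
  ✗ PAGE_NOT_PRESENT  [1 reads]
#3 VA=0x3808217 (w,kernel):
  [0] read 0x3E idx=28: raw=0x45007 flags P=1 W=1 U=1 S=0
  [1] read 0x45 idx=8: raw=0x2006 flags P=0 W=1 U=1 S=0
  ✗ PAGE_NOT_PRESENT  [2 reads]
#4 VA=0x3C0C04E (w,user):
  [0] read 0x3E idx=30: raw=0x46007 flags P=1 W=1 U=1 S=0
  [1] read 0x46 idx=12: raw=0x65004 flags P=0 W=0 U=1 S=0
  ✗ PAGE_NOT_PRESENT  [2 reads]

Access #1 PA: 0x42581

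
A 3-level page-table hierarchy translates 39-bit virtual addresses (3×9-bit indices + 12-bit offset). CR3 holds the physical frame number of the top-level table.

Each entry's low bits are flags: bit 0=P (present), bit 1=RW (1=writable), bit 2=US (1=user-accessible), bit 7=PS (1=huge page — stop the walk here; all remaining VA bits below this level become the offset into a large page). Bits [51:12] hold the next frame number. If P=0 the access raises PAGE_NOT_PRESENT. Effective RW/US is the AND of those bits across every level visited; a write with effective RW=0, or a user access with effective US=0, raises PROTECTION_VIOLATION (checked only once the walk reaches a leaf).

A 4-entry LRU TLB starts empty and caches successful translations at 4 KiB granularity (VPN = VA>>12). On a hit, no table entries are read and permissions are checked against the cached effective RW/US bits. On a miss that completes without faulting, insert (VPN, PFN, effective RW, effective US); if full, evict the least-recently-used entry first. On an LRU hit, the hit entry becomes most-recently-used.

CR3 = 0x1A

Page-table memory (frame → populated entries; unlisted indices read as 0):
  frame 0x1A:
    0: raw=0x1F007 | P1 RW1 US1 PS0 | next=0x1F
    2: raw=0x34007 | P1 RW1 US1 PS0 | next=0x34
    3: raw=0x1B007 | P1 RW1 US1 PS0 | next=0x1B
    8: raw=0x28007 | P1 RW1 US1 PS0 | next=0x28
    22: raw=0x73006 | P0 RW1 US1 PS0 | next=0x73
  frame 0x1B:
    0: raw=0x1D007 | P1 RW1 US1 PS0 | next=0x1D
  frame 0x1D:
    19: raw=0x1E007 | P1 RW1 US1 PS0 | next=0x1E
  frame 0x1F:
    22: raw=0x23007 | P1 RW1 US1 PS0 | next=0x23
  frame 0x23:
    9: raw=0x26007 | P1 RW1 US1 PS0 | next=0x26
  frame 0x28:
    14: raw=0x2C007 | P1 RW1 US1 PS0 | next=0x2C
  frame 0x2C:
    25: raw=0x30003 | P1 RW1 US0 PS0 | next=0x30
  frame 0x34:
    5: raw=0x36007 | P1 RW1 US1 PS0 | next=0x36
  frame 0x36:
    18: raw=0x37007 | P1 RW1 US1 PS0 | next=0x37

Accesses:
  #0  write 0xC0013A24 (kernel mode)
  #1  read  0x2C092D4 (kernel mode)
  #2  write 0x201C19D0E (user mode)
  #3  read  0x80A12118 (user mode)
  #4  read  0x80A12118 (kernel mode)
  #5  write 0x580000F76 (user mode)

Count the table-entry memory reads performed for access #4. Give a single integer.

Per-access translation:
#0 VA=0xC0013A24 (w,kernel):
  [0] read 0x1A idx=3: raw=0x1B007 flags P=1 W=1 U=1 S=0
  [1] read 0x1B idx=0: raw=0x1D007 flags P=1 W=1 U=1 S=0
  [2] read 0x1D idx=19: raw=0x1E007 flags P=1 W=1 U=1 S=0
  → PA=0x1EA24  (3 entries read)
#1 VA=0x2C092D4 (r,kernel):
  [0] read 0x1A idx=0: raw=0x1F007 flags P=1 W=1 U=1 S=0
  [1] read 0x1F idx=22: raw=0x23007 flags P=1 W=1 U=1 S=0
  [2] read 0x23 idx=9: raw=0x26007 flags P=1 W=1 U=1 S=0
  → PA=0x262D4  (3 entries read)
#2 VA=0x201C19D0E (w,user):
  [0] read 0x1A idx=8: raw=0x28007 flags P=1 W=1 U=1 S=0
  [1] read 0x28 idx=14: raw=0x2C007 flags P=1 W=1 U=1 S=0
  [2] read 0x2C idx=25: raw=0x30003 flags P=1 W=1 U=0 S=0
  ⇒ fault: PROTECTION_VIOLATION  — 3 lookups
#3 VA=0x80A12118 (r,user):
  [0] read 0x1A idx=2: raw=0x34007 flags P=1 W=1 U=1 S=0
  [1] read 0x34 idx=5: raw=0x36007 flags P=1 W=1 U=1 S=0
  [2] read 0x36 idx=18: raw=0x37007 flags P=1 W=1 U=1 S=0
  → PA=0x37118  (3 entries read)
#4 VA=0x80A12118 (r,kernel):
  TLB hit vpn=0x80A12 → PA=0x37118
#5 VA=0x580000F76 (w,user):
  [0] read 0x1A idx=22: raw=0x73006 flags P=0 W=1 U=1 S=0
  ⇒ fault: PAGE_NOT_PRESENT  — 1 lookups

Entries read for #4: 0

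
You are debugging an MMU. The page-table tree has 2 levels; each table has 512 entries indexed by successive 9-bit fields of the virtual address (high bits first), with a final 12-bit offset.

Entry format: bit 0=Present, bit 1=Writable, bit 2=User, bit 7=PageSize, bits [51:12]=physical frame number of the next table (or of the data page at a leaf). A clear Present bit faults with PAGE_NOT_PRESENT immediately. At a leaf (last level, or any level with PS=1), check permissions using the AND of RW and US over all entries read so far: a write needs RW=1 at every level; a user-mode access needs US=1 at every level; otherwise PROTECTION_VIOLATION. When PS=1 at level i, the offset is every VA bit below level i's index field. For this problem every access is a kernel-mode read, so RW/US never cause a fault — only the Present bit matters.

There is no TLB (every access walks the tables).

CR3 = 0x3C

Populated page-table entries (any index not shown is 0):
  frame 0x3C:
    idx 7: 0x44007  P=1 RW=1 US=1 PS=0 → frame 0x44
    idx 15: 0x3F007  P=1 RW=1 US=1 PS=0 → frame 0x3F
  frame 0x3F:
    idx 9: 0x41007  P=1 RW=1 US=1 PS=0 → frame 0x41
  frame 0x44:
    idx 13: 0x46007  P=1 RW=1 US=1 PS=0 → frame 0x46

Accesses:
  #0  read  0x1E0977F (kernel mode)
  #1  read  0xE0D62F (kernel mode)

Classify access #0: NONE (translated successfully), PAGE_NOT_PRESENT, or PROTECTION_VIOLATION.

Trace:
#0 VA=0x1E0977F (r,kernel):
  [0] read 0x3C idx=15: raw=0x3F007 flags P=1 W=1 U=1 S=0
  [1] read 0x3F idx=9: raw=0x41007 flags P=1 W=1 U=1 S=0
  → PA=0x4177F  (2 entries read)
#1 VA=0xE0D62F (r,kernel):
  [0] read 0x3C idx=7: raw=0x44007 flags P=1 W=1 U=1 S=0
  [1] read 0x44 idx=13: raw=0x46007 flags P=1 W=1 U=1 S=0
  → PA=0x4662F  (2 entries read)

Access #0 fault: NONE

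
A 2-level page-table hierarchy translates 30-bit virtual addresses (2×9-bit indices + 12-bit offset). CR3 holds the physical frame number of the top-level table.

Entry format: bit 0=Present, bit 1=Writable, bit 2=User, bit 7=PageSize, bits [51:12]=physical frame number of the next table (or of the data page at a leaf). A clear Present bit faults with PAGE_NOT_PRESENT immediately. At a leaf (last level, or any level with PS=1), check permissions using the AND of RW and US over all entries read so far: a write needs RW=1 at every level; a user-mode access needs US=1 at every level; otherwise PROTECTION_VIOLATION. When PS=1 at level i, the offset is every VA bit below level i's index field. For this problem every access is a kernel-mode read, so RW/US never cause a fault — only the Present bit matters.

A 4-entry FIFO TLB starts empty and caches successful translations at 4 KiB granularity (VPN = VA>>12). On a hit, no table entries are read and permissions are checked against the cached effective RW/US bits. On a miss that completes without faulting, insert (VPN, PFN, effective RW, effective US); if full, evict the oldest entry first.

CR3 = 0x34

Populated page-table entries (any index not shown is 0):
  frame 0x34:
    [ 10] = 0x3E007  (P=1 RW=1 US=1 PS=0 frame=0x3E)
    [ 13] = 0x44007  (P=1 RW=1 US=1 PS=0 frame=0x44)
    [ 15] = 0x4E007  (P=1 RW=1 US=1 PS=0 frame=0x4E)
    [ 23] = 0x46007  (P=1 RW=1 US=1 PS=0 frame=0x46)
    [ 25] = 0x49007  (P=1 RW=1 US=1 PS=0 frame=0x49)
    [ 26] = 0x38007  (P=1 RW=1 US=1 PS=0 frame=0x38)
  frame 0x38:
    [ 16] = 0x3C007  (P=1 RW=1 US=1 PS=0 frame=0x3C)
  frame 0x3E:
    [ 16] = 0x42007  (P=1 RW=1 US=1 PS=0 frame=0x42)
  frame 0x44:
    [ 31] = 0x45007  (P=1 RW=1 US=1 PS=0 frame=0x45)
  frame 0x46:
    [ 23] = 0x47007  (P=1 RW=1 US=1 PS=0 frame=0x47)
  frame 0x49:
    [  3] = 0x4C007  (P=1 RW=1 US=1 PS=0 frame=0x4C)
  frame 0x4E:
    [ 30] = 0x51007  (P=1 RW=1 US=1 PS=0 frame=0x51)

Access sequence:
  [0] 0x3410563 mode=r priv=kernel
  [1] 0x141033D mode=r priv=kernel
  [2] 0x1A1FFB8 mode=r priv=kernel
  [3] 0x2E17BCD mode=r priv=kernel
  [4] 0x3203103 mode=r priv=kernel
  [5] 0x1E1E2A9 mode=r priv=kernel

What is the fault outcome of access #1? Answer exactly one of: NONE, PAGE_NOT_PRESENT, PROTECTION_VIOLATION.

Per-access translation:
#0 VA=0x3410563 (r,kernel):
  lvl0: tbl 0x34, slot 26 ⇒ 0x38007 (P1/RW1/US1/PS0)
  lvl1: tbl 0x38, slot 16 ⇒ 0x3C007 (P1/RW1/US1/PS0)
  → PA=0x3C563  (2 entries read)
#1 VA=0x141033D (r,kernel):
  lvl0: tbl 0x34, slot 10 ⇒ 0x3E007 (P1/RW1/US1/PS0)
  lvl1: tbl 0x3E, slot 16 ⇒ 0x42007 (P1/RW1/US1/PS0)
  → PA=0x4233D  (2 entries read)
#2 VA=0x1A1FFB8 (r,kernel):
  lvl0: tbl 0x34, slot 13 ⇒ 0x44007 (P1/RW1/US1/PS0)
  lvl1: tbl 0x44, slot 31 ⇒ 0x45007 (P1/RW1/US1/PS0)
  → PA=0x45FB8  (2 entries read)
#3 VA=0x2E17BCD (r,kernel):
  lvl0: tbl 0x34, slot 23 ⇒ 0x46007 (P1/RW1/US1/PS0)
  lvl1: tbl 0x46, slot 23 ⇒ 0x47007 (P1/RW1/US1/PS0)
  → PA=0x47BCD  (2 entries read)
#4 VA=0x3203103 (r,kernel):
  lvl0: tbl 0x34, slot 25 ⇒ 0x49007 (P1/RW1/US1/PS0)
  lvl1: tbl 0x49, slot 3 ⇒ 0x4C007 (P1/RW1/US1/PS0)
  → PA=0x4C103  (2 entries read)
#5 VA=0x1E1E2A9 (r,kernel):
  lvl0: tbl 0x34, slot 15 ⇒ 0x4E007 (P1/RW1/US1/PS0)
  lvl1: tbl 0x4E, slot 30 ⇒ 0x51007 (P1/RW1/US1/PS0)
  → PA=0x512A9  (2 entries read)

Access #1 fault: NONE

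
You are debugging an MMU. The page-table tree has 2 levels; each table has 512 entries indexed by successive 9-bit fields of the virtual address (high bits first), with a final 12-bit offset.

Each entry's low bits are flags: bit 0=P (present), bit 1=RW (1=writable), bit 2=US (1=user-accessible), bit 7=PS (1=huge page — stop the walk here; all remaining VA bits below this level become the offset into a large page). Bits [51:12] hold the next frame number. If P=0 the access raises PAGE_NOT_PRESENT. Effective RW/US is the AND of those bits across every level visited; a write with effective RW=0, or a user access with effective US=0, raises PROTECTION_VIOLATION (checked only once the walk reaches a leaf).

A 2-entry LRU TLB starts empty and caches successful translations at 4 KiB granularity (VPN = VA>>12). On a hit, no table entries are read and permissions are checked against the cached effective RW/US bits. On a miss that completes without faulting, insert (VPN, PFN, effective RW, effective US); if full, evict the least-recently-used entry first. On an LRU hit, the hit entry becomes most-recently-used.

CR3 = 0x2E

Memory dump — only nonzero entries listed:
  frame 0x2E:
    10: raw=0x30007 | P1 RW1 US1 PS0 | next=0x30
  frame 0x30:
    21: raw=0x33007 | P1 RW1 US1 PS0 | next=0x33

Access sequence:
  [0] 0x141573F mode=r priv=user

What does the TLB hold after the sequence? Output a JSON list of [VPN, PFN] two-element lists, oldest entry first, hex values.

Trace:
#0 VA=0x141573F (r,user):
  [0] read 0x2E idx=10: raw=0x30007 flags P=1 W=1 U=1 S=0
  [1] read 0x30 idx=21: raw=0x33007 flags P=1 W=1 U=1 S=0
  ⇒ phys 0x3373F  [2 reads]

TLB: [["0x1415", "0x33"]]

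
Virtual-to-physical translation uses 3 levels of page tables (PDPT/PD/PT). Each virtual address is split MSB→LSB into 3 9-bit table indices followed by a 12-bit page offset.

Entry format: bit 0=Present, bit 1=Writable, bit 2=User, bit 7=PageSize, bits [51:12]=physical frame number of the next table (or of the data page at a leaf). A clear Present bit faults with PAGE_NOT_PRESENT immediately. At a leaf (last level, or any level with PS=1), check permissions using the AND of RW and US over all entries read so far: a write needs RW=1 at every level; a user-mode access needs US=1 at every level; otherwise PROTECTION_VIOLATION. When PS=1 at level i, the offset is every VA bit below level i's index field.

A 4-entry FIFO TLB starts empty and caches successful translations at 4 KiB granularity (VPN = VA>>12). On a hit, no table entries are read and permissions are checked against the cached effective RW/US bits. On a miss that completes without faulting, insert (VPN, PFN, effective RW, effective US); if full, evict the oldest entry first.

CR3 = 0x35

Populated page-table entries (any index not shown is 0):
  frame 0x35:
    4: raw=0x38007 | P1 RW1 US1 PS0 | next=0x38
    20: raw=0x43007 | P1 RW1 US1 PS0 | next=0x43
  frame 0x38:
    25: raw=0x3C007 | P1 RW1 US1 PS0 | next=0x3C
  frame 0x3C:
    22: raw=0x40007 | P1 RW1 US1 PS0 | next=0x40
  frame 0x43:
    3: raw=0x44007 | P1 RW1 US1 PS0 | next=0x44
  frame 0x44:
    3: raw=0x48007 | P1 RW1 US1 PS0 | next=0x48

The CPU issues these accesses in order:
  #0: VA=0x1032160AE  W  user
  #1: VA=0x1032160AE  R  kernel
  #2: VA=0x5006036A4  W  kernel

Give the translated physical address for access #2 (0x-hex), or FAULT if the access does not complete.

Walk each access:
#0 VA=0x1032160AE (w,user):
  L0: frame=0x35 idx=4 entry=0x38007 [P=1 RW=1 US=1 PS=0]
  L1: frame=0x38 idx=25 entry=0x3C007 [P=1 RW=1 US=1 PS=0]
  L2: frame=0x3C idx=22 entry=0x40007 [P=1 RW=1 US=1 PS=0]
  → PA=0x400AE  (3 entries read)
#1 VA=0x1032160AE (r,kernel):
  TLB hit vpn=0x103216 → PA=0x400AE
#2 VA=0x5006036A4 (w,kernel):
  L0: frame=0x35 idx=20 entry=0x43007 [P=1 RW=1 US=1 PS=0]
  L1: frame=0x43 idx=3 entry=0x44007 [P=1 RW=1 US=1 PS=0]
  L2: frame=0x44 idx=3 entry=0x48007 [P=1 RW=1 US=1 PS=0]
  → PA=0x486A4  (3 entries read)

Access #2 PA: 0x486A4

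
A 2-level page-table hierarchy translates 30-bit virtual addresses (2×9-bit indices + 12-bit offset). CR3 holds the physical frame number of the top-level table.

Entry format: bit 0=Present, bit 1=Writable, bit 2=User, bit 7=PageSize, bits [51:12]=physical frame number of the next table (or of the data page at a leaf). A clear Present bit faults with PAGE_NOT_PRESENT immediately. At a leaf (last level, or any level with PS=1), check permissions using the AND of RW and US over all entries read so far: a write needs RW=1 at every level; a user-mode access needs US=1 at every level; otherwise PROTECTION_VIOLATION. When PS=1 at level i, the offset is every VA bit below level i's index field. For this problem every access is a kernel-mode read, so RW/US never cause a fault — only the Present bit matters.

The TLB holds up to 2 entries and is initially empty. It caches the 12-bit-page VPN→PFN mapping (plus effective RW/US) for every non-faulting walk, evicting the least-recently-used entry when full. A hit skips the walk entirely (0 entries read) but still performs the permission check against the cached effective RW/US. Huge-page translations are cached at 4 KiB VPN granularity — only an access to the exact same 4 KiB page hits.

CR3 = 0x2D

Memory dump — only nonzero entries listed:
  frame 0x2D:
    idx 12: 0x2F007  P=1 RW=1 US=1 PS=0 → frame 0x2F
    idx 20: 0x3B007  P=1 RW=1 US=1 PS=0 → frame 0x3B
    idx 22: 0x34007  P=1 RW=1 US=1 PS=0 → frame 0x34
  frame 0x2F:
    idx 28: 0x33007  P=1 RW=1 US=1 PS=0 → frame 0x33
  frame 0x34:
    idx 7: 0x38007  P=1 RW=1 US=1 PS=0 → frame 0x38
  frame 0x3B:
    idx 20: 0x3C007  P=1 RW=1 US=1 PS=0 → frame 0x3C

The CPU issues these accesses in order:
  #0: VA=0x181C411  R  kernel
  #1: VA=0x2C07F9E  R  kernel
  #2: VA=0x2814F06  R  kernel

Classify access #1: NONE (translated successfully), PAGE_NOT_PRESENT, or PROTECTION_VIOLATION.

Per-access translation:
#0 VA=0x181C411 (r,kernel):
  L0: frame=0x2D idx=12 entry=0x2F007 [P=1 RW=1 US=1 PS=0]
  L1: frame=0x2F idx=28 entry=0x33007 [P=1 RW=1 US=1 PS=0]
  ✓ 0x33411  — 2 lookups
#1 VA=0x2C07F9E (r,kernel):
  L0: frame=0x2D idx=22 entry=0x34007 [P=1 RW=1 US=1 PS=0]
  L1: frame=0x34 idx=7 entry=0x38007 [P=1 RW=1 US=1 PS=0]
  ✓ 0x38F9E  — 2 lookups
#2 VA=0x2814F06 (r,kernel):
  L0: frame=0x2D idx=20 entry=0x3B007 [P=1 RW=1 US=1 PS=0]
  L1: frame=0x3B idx=20 entry=0x3C007 [P=1 RW=1 US=1 PS=0]
  ✓ 0x3CF06  — 2 lookups

Access #1 fault: NONE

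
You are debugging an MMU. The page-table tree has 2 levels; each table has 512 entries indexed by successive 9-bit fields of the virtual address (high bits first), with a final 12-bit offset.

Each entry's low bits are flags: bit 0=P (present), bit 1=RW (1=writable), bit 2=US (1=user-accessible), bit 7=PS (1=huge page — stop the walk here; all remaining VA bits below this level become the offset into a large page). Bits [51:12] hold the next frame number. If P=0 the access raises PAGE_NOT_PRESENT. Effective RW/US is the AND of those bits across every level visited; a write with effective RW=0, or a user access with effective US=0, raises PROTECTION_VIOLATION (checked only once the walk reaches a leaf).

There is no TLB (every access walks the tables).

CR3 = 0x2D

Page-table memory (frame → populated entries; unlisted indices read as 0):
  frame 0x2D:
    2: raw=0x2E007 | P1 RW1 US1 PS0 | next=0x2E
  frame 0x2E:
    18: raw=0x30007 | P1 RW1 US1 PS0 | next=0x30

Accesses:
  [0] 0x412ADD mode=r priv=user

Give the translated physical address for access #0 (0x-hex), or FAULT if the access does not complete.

Trace:
#0 VA=0x412ADD (r,user):
  [0] read 0x2D idx=2: raw=0x2E007 flags P=1 W=1 U=1 S=0
  [1] read 0x2E idx=18: raw=0x30007 flags P=1 W=1 U=1 S=0
  ⇒ phys 0x30ADD  [2 reads]

Access #0 PA: 0x30ADD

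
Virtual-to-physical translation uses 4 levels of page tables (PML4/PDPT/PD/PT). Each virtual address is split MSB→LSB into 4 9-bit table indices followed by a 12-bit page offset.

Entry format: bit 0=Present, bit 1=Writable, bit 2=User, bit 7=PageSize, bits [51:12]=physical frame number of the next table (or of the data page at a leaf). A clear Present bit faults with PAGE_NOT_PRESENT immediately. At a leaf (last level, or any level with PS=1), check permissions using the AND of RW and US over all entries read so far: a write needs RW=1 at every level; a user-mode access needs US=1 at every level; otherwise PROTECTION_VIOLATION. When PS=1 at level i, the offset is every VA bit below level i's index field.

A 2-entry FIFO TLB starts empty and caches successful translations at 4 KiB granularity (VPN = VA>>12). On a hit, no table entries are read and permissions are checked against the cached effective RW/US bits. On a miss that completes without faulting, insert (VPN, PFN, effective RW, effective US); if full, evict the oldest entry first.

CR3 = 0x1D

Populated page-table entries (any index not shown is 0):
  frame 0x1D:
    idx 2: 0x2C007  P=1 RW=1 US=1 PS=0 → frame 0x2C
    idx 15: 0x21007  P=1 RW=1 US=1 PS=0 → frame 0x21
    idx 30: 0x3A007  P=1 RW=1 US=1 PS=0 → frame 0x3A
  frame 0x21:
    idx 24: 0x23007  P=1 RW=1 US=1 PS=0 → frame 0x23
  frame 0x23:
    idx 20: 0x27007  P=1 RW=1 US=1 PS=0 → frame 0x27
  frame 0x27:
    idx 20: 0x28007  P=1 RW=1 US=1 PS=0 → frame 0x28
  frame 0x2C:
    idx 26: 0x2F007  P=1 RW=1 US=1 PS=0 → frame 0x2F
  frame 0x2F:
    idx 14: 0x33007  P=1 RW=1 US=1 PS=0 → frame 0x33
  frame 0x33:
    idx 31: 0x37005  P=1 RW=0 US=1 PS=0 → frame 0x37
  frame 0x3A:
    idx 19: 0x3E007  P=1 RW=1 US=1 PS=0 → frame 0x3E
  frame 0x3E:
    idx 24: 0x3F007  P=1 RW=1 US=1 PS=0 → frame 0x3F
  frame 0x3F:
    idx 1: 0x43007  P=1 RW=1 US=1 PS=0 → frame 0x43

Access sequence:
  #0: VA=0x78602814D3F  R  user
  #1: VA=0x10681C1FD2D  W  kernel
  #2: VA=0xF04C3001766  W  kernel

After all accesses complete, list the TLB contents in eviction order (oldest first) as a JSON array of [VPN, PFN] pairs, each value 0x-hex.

Walk each access:
#0 VA=0x78602814D3F (r,user):
  L0: frame=0x1D idx=15 entry=0x21007 [P=1 RW=1 US=1 PS=0]
  L1: frame=0x21 idx=24 entry=0x23007 [P=1 RW=1 US=1 PS=0]
  L2: frame=0x23 idx=20 entry=0x27007 [P=1 RW=1 US=1 PS=0]
  L3: frame=0x27 idx=20 entry=0x28007 [P=1 RW=1 US=1 PS=0]
  → PA=0x28D3F  (4 entries read)
#1 VA=0x10681C1FD2D (w,kernel):
  L0: frame=0x1D idx=2 entry=0x2C007 [P=1 RW=1 US=1 PS=0]
  L1: frame=0x2C idx=26 entry=0x2F007 [P=1 RW=1 US=1 PS=0]
  L2: frame=0x2F idx=14 entry=0x33007 [P=1 RW=1 US=1 PS=0]
  L3: frame=0x33 idx=31 entry=0x37005 [P=1 RW=0 US=1 PS=0]
  ⇒ fault: PROTECTION_VIOLATION  — 4 lookups
#2 VA=0xF04C3001766 (w,kernel):
  L0: frame=0x1D idx=30 entry=0x3A007 [P=1 RW=1 US=1 PS=0]
  L1: frame=0x3A idx=19 entry=0x3E007 [P=1 RW=1 US=1 PS=0]
  L2: frame=0x3E idx=24 entry=0x3F007 [P=1 RW=1 US=1 PS=0]
  L3: frame=0x3F idx=1 entry=0x43007 [P=1 RW=1 US=1 PS=0]
  → PA=0x43766  (4 entries read)

TLB: [["0x78602814", "0x28"], ["0xF04C3001", "0x43"]]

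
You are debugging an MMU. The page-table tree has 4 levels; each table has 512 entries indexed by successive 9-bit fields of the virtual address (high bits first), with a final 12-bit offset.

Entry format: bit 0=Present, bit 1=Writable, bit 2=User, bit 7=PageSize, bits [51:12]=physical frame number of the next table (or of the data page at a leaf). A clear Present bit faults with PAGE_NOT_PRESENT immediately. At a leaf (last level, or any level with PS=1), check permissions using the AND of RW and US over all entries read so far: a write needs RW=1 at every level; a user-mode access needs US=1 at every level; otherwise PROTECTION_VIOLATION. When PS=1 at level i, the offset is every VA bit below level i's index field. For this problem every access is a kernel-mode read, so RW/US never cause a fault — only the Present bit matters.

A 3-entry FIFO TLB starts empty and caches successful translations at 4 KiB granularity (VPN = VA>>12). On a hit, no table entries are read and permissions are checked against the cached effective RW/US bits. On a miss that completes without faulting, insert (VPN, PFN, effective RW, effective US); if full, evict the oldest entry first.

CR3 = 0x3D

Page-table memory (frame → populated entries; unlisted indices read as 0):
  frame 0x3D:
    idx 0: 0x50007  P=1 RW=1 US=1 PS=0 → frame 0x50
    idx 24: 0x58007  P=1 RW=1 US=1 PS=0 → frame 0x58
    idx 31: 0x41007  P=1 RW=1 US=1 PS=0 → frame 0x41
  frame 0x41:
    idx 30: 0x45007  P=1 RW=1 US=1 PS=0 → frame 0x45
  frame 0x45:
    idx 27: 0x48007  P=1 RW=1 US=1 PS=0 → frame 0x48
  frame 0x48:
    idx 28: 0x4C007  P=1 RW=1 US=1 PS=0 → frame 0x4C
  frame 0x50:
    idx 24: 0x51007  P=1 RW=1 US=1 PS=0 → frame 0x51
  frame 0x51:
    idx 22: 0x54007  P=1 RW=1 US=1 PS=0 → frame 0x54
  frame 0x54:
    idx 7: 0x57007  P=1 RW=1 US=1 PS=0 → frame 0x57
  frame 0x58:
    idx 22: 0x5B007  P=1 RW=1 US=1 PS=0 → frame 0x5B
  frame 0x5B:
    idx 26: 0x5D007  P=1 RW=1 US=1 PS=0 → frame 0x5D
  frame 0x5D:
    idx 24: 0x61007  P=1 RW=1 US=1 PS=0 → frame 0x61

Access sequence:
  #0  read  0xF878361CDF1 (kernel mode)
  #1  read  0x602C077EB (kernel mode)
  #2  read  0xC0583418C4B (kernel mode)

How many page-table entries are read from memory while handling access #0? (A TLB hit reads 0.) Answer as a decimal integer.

Trace:
#0 VA=0xF878361CDF1 (r,kernel):
  lvl0: tbl 0x3D, slot 31 ⇒ 0x41007 (P1/RW1/US1/PS0)
  lvl1: tbl 0x41, slot 30 ⇒ 0x45007 (P1/RW1/US1/PS0)
  lvl2: tbl 0x45, slot 27 ⇒ 0x48007 (P1/RW1/US1/PS0)
  lvl3: tbl 0x48, slot 28 ⇒ 0x4C007 (P1/RW1/US1/PS0)
  → PA=0x4CDF1  (4 entries read)
#1 VA=0x602C077EB (r,kernel):
  lvl0: tbl 0x3D, slot 0 ⇒ 0x50007 (P1/RW1/US1/PS0)
  lvl1: tbl 0x50, slot 24 ⇒ 0x51007 (P1/RW1/US1/PS0)
  lvl2: tbl 0x51, slot 22 ⇒ 0x54007 (P1/RW1/US1/PS0)
  lvl3: tbl 0x54, slot 7 ⇒ 0x57007 (P1/RW1/US1/PS0)
  → PA=0x577EB  (4 entries read)
#2 VA=0xC0583418C4B (r,kernel):
  lvl0: tbl 0x3D, slot 24 ⇒ 0x58007 (P1/RW1/US1/PS0)
  lvl1: tbl 0x58, slot 22 ⇒ 0x5B007 (P1/RW1/US1/PS0)
  lvl2: tbl 0x5B, slot 26 ⇒ 0x5D007 (P1/RW1/US1/PS0)
  lvl3: tbl 0x5D, slot 24 ⇒ 0x61007 (P1/RW1/US1/PS0)
  → PA=0x61C4B  (4 entries read)

Entries read for #0: 4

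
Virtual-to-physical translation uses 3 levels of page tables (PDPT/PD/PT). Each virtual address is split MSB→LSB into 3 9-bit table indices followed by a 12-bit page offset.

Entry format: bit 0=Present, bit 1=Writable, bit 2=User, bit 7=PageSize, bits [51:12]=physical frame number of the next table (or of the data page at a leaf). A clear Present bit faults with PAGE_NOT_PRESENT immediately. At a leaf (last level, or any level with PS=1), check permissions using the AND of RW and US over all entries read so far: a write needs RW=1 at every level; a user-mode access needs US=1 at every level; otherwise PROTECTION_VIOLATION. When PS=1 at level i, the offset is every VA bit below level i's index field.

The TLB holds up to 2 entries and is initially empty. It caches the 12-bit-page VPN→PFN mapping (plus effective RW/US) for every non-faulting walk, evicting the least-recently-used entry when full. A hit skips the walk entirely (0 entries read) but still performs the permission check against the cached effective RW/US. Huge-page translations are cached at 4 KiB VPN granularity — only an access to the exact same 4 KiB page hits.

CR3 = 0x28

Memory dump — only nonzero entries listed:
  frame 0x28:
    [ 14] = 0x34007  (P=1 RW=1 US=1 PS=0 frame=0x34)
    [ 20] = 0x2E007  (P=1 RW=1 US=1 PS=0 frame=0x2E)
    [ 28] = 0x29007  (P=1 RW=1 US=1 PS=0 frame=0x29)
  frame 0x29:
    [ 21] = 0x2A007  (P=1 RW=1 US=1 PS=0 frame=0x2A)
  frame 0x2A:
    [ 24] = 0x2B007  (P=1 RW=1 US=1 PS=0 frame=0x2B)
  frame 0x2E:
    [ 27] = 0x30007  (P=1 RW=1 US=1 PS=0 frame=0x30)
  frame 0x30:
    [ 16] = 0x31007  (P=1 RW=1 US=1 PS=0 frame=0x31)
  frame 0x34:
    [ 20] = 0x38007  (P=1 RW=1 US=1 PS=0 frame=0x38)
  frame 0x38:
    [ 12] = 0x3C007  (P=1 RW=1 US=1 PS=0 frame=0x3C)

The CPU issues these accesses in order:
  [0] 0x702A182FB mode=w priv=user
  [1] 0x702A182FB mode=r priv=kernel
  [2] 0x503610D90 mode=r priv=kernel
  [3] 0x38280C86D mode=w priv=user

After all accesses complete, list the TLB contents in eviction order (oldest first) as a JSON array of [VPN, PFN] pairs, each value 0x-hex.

Per-access translation:
#0 VA=0x702A182FB (w,user):
  L0 @0x28[28] → 0x29007  P=1,RW=1,US=1,PS=0
  L1 @0x29[21] → 0x2A007  P=1,RW=1,US=1,PS=0
  L2 @0x2A[24] → 0x2B007  P=1,RW=1,US=1,PS=0
  → PA=0x2B2FB  (3 entries read)
#1 VA=0x702A182FB (r,kernel):
  TLB hit vpn=0x702A18 → PA=0x2B2FB
#2 VA=0x503610D90 (r,kernel):
  L0 @0x28[20] → 0x2E007  P=1,RW=1,US=1,PS=0
  L1 @0x2E[27] → 0x30007  P=1,RW=1,US=1,PS=0
  L2 @0x30[16] → 0x31007  P=1,RW=1,US=1,PS=0
  → PA=0x31D90  (3 entries read)
#3 VA=0x38280C86D (w,user):
  L0 @0x28[14] → 0x34007  P=1,RW=1,US=1,PS=0
  L1 @0x34[20] → 0x38007  P=1,RW=1,US=1,PS=0
  L2 @0x38[12] → 0x3C007  P=1,RW=1,US=1,PS=0
  → PA=0x3C86D  (3 entries read)

TLB: [["0x503610", "0x31"], ["0x38280C", "0x3C"]]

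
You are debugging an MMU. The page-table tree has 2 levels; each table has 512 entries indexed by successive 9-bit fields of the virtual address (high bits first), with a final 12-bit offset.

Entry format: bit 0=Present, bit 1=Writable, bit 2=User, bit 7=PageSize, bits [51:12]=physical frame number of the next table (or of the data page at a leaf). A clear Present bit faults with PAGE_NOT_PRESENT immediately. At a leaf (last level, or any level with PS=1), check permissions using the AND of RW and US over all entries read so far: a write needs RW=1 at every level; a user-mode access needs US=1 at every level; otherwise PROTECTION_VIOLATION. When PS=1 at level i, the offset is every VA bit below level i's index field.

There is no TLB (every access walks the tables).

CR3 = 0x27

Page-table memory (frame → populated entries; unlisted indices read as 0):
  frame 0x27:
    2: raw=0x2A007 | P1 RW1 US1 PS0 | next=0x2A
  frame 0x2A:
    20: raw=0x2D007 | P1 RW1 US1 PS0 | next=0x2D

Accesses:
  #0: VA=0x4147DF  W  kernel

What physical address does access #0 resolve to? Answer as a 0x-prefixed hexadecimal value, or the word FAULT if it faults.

Trace:
#0 VA=0x4147DF (w,kernel):
  [0] read 0x27 idx=2: raw=0x2A007 flags P=1 W=1 U=1 S=0
  [1] read 0x2A idx=20: raw=0x2D007 flags P=1 W=1 U=1 S=0
  → PA=0x2D7DF  (2 entries read)

Access #0 PA: 0x2D7DF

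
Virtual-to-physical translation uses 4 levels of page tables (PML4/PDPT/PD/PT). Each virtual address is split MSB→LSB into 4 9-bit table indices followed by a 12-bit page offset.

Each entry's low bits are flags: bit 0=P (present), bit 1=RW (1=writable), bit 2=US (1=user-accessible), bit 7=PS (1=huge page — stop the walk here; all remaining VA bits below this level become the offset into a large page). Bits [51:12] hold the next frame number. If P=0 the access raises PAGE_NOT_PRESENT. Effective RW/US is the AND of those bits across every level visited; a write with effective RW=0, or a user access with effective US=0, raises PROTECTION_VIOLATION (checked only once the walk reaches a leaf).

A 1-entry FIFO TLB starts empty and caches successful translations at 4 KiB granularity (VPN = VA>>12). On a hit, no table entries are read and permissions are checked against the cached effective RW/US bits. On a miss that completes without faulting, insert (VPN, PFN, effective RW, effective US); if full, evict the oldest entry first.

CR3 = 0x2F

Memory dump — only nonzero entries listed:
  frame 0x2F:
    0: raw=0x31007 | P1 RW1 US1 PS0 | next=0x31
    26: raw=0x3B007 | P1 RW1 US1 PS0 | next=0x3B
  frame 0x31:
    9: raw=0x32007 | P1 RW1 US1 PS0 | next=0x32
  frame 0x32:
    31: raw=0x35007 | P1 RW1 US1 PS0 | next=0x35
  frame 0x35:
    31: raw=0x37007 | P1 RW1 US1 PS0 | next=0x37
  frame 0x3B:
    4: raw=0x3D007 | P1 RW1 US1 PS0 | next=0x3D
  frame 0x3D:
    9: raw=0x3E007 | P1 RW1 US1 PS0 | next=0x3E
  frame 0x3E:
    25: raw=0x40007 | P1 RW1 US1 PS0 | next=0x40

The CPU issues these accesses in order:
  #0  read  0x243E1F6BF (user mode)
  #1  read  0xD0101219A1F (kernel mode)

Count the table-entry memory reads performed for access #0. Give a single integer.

Walk each access:
#0 VA=0x243E1F6BF (r,user):
  L0 @0x2F[0] → 0x31007  P=1,RW=1,US=1,PS=0
  L1 @0x31[9] → 0x32007  P=1,RW=1,US=1,PS=0
  L2 @0x32[31] → 0x35007  P=1,RW=1,US=1,PS=0
  L3 @0x35[31] → 0x37007  P=1,RW=1,US=1,PS=0
  ✓ 0x376BF  — 4 lookups
#1 VA=0xD0101219A1F (r,kernel):
  L0 @0x2F[26] → 0x3B007  P=1,RW=1,US=1,PS=0
  L1 @0x3B[4] → 0x3D007  P=1,RW=1,US=1,PS=0
  L2 @0x3D[9] → 0x3E007  P=1,RW=1,US=1,PS=0
  L3 @0x3E[25] → 0x40007  P=1,RW=1,US=1,PS=0
  ✓ 0x40A1F  — 4 lookups

Entries read for #0: 4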